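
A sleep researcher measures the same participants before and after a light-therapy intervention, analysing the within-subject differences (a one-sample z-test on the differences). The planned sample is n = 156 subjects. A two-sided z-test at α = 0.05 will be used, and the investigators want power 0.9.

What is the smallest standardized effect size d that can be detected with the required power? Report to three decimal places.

d ≈ 0.260

Need Φ(δ − 1.960) = 0.9, so δ = 1.960 + 1.282 = 3.242.
(Lower-tail contribution to power is negligible for δ > 0.)
δ = d·√n ⇒ d = δ/√n = 3.242/√156 = 0.2595.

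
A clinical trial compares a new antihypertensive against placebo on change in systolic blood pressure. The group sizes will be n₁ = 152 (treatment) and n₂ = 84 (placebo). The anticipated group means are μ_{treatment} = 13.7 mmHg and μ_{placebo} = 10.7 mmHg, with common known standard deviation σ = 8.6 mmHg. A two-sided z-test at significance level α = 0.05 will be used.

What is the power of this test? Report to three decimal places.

Power ≈ 0.728

Standardized effect: d = |μ_{treatment} − μ_{placebo}| / σ = |13.7 − 10.7| / 8.6 = 0.3488
Noncentrality parameter: δ = d / √(1/n₁ + 1/n₂) = 0.3488 / √(1/152 + 1/84) = 2.5658
Critical value for a two-sided test at α = 0.05: z_{α/2} = 1.960.
Power = Φ(δ − 1.960) + Φ(−δ − 1.960) = Φ(0.606) + Φ(-4.526) = 0.7277 + 0.0000 = 0.7277.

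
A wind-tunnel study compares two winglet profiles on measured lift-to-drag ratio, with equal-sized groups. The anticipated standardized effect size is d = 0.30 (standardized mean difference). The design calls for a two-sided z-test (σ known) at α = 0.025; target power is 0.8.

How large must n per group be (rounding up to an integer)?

n = 212 per group

Set Φ(δ − 2.241) = 0.8; then δ − 2.241 = Φ⁻¹(0.8) = 0.842, giving δ = 3.083.
(Ignoring the negligible lower-tail rejection probability gives the usual closed-form inversion.)
δ = d·√(n/2) ⇒ n = 2(δ/d)² = 2 × (3.083 / 0.30)² = 211.22.
Round up to the next whole unit.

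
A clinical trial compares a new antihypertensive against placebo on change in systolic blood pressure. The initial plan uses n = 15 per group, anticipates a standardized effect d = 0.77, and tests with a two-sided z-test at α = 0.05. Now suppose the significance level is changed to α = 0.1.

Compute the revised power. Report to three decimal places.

Power ≈ 0.679

δ = d·√(n/2) = 0.77 × √(15/2) = 2.1087 (unchanged). New critical value: z_{0.05} = 1.645.
Revised power = Φ(δ − 1.645) + Φ(−δ − 1.645) = Φ(0.464) + Φ(-3.754) = 0.6786 + 0.0001 = 0.6787.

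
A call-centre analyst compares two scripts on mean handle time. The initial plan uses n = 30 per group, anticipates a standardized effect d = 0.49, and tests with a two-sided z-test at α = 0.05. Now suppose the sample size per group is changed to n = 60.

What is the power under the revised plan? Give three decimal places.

With n = 60 per group: δ = d·√(n/2) = 0.49 × √(60/2) = 2.6838. Critical value z_{0.025} = 1.960.
Revised power = Φ(δ − 1.960) + Φ(−δ − 1.960) = Φ(0.724) + Φ(-4.644) = 0.7654 + 0.0000 = 0.7654.

Power ≈ 0.765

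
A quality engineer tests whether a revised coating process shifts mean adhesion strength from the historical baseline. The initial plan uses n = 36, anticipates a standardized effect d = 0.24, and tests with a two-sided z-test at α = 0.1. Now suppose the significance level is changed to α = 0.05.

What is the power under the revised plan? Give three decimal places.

Power ≈ 0.302

δ = d·√n = 0.24 × √36 = 1.4400 (unchanged). New critical value: z_{0.025} = 1.960.
Revised power = Φ(δ − 1.960) + Φ(−δ − 1.960) = Φ(-0.520) + Φ(-3.400) = 0.3015 + 0.0003 = 0.3019.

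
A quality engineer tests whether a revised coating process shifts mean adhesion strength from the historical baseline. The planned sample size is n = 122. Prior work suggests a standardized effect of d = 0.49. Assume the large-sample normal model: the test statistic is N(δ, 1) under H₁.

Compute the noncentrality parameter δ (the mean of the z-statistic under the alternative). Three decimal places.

δ = d·√n = 0.49 × √122 = 5.4122

δ ≈ 5.412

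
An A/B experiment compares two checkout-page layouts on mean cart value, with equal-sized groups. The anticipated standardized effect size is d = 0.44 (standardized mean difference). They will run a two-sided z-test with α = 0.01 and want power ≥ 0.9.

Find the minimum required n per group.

n = 154 per group

For power 0.9 need Φ(δ − z_{0.005}) = 0.9, so δ = z_{0.005} + z_{0.10} = 2.576 + 1.282 = 3.857.
(Ignoring the negligible lower-tail rejection probability gives the usual closed-form inversion.)
δ = d·√(n/2) ⇒ n = 2(δ/d)² = 2 × (3.857 / 0.44)² = 153.71.
Round up to the next whole unit.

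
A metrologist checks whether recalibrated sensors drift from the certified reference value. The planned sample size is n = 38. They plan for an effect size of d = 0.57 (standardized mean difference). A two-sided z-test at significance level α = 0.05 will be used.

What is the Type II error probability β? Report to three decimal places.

Noncentrality parameter: δ = d·√n = 0.57 × √38 = 3.5137
Two-sided α = 0.05 → critical value z_{0.025} = 1.960.
Power = Φ(δ − 1.960) + Φ(−δ − 1.960) = Φ(1.554) + Φ(-5.474) = 0.9399 + 0.0000 = 0.9399.
Type II error: β = 1 − power = 1 − 0.9399 = 0.0601.

β ≈ 0.060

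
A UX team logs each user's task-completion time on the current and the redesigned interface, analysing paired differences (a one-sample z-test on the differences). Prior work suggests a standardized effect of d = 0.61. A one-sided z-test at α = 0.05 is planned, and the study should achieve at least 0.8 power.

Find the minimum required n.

n = 17

Set Φ(δ − 1.645) = 0.8; then δ − 1.645 = Φ⁻¹(0.8) = 0.842, giving δ = 2.486.
δ = d·√n ⇒ n = (δ/d)² = (2.486 / 0.61)² = 16.62.
Round up to the next whole unit.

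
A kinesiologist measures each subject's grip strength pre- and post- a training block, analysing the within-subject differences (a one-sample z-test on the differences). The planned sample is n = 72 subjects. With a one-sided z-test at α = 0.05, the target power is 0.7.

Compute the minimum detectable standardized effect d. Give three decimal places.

d ≈ 0.256

Need Φ(δ − 1.645) = 0.7, so δ = 1.645 + 0.524 = 2.169.
δ = d·√n ⇒ d = δ/√n = 2.169/√72 = 0.2556.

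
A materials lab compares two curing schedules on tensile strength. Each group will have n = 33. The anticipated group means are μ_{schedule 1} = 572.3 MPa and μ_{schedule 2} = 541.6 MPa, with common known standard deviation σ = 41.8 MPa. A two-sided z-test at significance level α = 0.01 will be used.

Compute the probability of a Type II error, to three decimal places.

β ≈ 0.342

Standardized effect: d = |μ_{schedule 1} − μ_{schedule 2}| / σ = |572.3 − 541.6| / 41.8 = 0.7344
Noncentrality parameter: δ = d·√(n/2) = 0.7344 × √(33/2) = 2.9833
Two-sided α = 0.01 → critical value z_{0.005} = 2.576.
Power = Φ(δ − 2.576) + Φ(−δ − 2.576) = Φ(0.408) + Φ(-5.559) = 0.6582 + 0.0000 = 0.6582.
Type II error: β = 1 − power = 1 − 0.6582 = 0.3418.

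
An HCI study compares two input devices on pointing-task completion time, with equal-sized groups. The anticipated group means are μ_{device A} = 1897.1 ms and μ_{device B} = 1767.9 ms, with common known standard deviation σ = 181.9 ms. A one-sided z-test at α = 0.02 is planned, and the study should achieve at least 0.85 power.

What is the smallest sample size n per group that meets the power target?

Standardized effect: d = |μ_{device A} − μ_{device B}| / σ = |1897.1 − 1767.9| / 181.9 = 0.7103
Set Φ(δ − 2.054) = 0.85; then δ − 2.054 = Φ⁻¹(0.85) = 1.036, giving δ = 3.090.
δ = d·√(n/2) ⇒ n = 2(δ/d)² = 2 × (3.090 / 0.7103)² = 37.86.
Rounding up, n = 38 per group.

n = 38 per group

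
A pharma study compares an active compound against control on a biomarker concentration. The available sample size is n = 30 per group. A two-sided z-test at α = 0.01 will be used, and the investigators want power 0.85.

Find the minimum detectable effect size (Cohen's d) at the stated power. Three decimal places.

d ≈ 0.933

Need Φ(δ − 2.576) = 0.85, so δ = 2.576 + 1.036 = 3.612.
(Lower-tail contribution to power is negligible for δ > 0.)
δ = d·√(n/2) ⇒ d = δ/√(n/2) = 3.612/√(30/2) = 0.9327.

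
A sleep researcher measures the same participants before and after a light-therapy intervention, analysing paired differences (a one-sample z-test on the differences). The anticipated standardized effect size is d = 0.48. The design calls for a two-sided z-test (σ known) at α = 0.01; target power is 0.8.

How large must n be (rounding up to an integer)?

For power 0.8 need Φ(δ − z_{0.005}) = 0.8, so δ = z_{0.005} + z_{0.20} = 2.576 + 0.842 = 3.417.
(The Φ(−δ − z_{α/2}) term is vanishingly small for δ > 0 and is dropped in the standard sample-size formula.)
δ = d·√n ⇒ n = (δ/d)² = (3.417 / 0.48)² = 50.69.
Round up to the next whole unit.

n = 51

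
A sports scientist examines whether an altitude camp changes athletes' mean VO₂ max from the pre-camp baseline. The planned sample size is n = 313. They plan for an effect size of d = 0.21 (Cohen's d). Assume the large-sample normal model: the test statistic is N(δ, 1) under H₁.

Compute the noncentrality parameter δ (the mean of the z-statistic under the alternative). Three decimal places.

δ = d·√n = 0.21 × √313 = 3.7153

δ ≈ 3.715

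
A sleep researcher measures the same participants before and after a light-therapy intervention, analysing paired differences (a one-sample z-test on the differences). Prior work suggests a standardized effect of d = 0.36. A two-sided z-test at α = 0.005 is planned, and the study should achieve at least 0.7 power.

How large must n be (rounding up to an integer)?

n = 86

For power 0.7 need Φ(δ − z_{0.0025}) = 0.7, so δ = z_{0.0025} + z_{0.30} = 2.807 + 0.524 = 3.331.
(The Φ(−δ − z_{α/2}) term is vanishingly small for δ > 0 and is dropped in the standard sample-size formula.)
δ = d·√n ⇒ n = (δ/d)² = (3.331 / 0.36)² = 85.64.
Round up to the next whole unit.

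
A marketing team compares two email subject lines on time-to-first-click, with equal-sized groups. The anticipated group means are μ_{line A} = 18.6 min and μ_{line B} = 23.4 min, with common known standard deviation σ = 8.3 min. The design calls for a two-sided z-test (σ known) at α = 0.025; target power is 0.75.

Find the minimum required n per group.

Standardized effect: d = |μ_{line A} − μ_{line B}| / σ = |18.6 − 23.4| / 8.3 = 0.5783
For power 0.75 need Φ(δ − z_{0.0125}) = 0.75, so δ = z_{0.0125} + z_{0.25} = 2.241 + 0.674 = 2.916.
(The Φ(−δ − z_{α/2}) term is vanishingly small for δ > 0 and is dropped in the standard sample-size formula.)
δ = d·√(n/2) ⇒ n = 2(δ/d)² = 2 × (2.916 / 0.5783)² = 50.84.
Rounding up, n = 51 per group.

n = 51 per group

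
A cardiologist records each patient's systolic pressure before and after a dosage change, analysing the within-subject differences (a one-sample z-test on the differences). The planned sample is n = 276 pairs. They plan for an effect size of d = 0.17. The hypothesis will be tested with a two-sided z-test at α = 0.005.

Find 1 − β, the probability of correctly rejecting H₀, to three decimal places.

Noncentrality parameter: δ = d·√n = 0.17 × √276 = 2.8243
Two-sided α = 0.005 → critical value z_{0.0025} = 2.807.
Power = Φ(δ − 2.807) + Φ(−δ − 2.807) = Φ(0.017) + Φ(-5.631) = 0.5069 + 0.0000 = 0.5069.

Power ≈ 0.507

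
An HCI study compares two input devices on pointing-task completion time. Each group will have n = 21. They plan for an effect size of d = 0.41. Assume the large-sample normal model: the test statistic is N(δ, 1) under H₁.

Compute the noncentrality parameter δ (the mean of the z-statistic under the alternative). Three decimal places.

δ = d·√(n/2) = 0.41 × √(21/2) = 1.3286

δ ≈ 1.329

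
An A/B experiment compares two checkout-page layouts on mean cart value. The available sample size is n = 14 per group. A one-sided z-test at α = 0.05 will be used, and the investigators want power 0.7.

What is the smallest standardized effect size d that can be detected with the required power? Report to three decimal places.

d ≈ 0.820

Required noncentrality: δ = z_{0.05} + z_{0.30} = 1.645 + 0.524 = 2.169.
δ = d·√(n/2) ⇒ d = δ/√(n/2) = 2.169/√(14/2) = 0.8199.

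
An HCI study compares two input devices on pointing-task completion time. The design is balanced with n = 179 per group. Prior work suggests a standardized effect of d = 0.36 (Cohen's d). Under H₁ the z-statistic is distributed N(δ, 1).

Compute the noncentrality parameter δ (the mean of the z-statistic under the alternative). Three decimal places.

The noncentrality parameter scales effect size by the design's sample-size factor: δ = d·√(n/2) = 0.36 × √(179/2) = 3.4058

δ ≈ 3.406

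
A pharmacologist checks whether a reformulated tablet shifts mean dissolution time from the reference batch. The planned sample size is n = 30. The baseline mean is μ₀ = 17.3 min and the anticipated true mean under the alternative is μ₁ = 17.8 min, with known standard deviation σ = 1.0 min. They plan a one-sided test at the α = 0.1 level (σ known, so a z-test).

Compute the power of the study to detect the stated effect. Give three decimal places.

Standardized effect: d = |μ₁ − μ₀| / σ = |17.8 − 17.3| / 1.0 = 0.5000
Noncentrality parameter: δ = d·√n = 0.5000 × √30 = 2.7386
Critical value for a one-sided test at α = 0.1: z_α = 1.282.
Power = Φ(δ − 1.282) = Φ(1.457) = 0.9275.

Power ≈ 0.927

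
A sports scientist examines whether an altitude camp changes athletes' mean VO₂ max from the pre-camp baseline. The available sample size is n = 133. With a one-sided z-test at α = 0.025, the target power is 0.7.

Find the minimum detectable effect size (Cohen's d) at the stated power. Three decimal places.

d ≈ 0.215

Required noncentrality: δ = z_{0.025} + z_{0.30} = 1.960 + 0.524 = 2.484.
δ = d·√n ⇒ d = δ/√n = 2.484/√133 = 0.2154.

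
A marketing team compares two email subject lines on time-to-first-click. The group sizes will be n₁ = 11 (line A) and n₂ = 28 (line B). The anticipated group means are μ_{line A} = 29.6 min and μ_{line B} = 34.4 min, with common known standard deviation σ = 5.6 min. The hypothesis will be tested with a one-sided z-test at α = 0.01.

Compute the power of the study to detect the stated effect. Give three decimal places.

Standardized effect: d = |μ_{line A} − μ_{line B}| / σ = |29.6 − 34.4| / 5.6 = 0.8571
Noncentrality parameter: δ = d / √(1/n₁ + 1/n₂) = 0.8571 / √(1/11 + 1/28) = 2.4088
Critical value for a one-sided test at α = 0.01: z_α = 2.326.
Power = Φ(δ − 2.326) = Φ(0.082) = 0.5328.

Power ≈ 0.533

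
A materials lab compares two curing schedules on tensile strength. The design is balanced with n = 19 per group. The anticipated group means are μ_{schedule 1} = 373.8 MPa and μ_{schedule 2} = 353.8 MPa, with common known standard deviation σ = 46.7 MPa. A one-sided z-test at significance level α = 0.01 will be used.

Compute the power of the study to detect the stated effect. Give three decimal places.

Standardized effect: d = |μ_{schedule 1} − μ_{schedule 2}| / σ = |373.8 − 353.8| / 46.7 = 0.4283
Noncentrality parameter: δ = d·√(n/2) = 0.4283 × √(19/2) = 1.3200
One-sided α = 0.01 → critical value z_{0.01} = 2.326.
Power = P(Z > 2.326 − δ) = Φ(-1.006) = 0.1571.

Power ≈ 0.157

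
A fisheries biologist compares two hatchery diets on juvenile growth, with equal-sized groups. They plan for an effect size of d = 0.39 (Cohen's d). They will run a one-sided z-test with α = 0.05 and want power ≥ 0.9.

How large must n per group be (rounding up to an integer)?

Set Φ(δ − 1.645) = 0.9; then δ − 1.645 = Φ⁻¹(0.9) = 1.282, giving δ = 2.926.
δ = d·√(n/2) ⇒ n = 2(δ/d)² = 2 × (2.926 / 0.39)² = 112.61.
Rounding up, n = 113 per group.

n = 113 per group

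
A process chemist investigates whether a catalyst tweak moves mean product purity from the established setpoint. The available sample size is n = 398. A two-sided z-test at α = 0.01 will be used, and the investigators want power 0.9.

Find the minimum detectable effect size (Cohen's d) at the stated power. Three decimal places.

Need Φ(δ − 2.576) = 0.9, so δ = 2.576 + 1.282 = 3.857.
(Lower-tail contribution to power is negligible for δ > 0.)
δ = d·√n ⇒ d = δ/√n = 3.857/√398 = 0.1934.

d ≈ 0.193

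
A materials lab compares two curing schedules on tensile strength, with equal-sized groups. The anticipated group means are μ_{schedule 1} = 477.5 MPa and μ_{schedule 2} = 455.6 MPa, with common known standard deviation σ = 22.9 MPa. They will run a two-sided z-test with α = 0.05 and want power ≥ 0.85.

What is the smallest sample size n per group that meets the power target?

n = 20 per group

Standardized effect: d = |μ_{schedule 1} − μ_{schedule 2}| / σ = |477.5 − 455.6| / 22.9 = 0.9563
Set Φ(δ − 1.960) = 0.85; then δ − 1.960 = Φ⁻¹(0.85) = 1.036, giving δ = 2.996.
(The Φ(−δ − z_{α/2}) term is vanishingly small for δ > 0 and is dropped in the standard sample-size formula.)
δ = d·√(n/2) ⇒ n = 2(δ/d)² = 2 × (2.996 / 0.9563)² = 19.63.
Rounding up, n = 20 per group.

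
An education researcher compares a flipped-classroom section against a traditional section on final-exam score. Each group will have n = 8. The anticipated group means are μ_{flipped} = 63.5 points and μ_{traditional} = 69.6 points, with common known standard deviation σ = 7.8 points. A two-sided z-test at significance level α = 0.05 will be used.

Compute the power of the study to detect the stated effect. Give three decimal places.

Power ≈ 0.346

Standardized effect: d = |μ_{flipped} − μ_{traditional}| / σ = |63.5 − 69.6| / 7.8 = 0.7821
Noncentrality parameter: δ = d·√(n/2) = 0.7821 × √(8/2) = 1.5641
Critical value for a two-sided test at α = 0.05: z_{α/2} = 1.960.
Power = Φ(δ − 1.960) + Φ(−δ − 1.960) = Φ(-0.396) + Φ(-3.524) = 0.3461 + 0.0002 = 0.3463.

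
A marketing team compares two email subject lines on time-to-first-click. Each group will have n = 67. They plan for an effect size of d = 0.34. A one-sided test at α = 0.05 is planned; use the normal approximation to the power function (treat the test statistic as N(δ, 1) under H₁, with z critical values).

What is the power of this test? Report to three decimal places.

Power ≈ 0.627

Noncentrality parameter: δ = d·√(n/2) = 0.34 × √(67/2) = 1.9679
Critical value for a one-sided test at α = 0.05: z_α = 1.645.
Power = P(Z > 1.645 − δ) = Φ(0.323) = 0.6267.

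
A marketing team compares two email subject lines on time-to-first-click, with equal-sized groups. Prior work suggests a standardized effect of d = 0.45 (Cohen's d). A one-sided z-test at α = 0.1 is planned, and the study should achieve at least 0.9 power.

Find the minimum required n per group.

n = 65 per group

For power 0.9 need Φ(δ − z_{0.1}) = 0.9, so δ = z_{0.1} + z_{0.10} = 1.282 + 1.282 = 2.563.
δ = d·√(n/2) ⇒ n = 2(δ/d)² = 2 × (2.563 / 0.45)² = 64.88.
Rounding up, n = 65 per group.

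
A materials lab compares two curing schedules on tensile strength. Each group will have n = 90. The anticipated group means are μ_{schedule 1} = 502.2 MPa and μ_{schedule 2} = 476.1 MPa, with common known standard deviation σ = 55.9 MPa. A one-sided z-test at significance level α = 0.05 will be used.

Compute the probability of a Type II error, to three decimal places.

β ≈ 0.068

Standardized effect: d = |μ_{schedule 1} − μ_{schedule 2}| / σ = |502.2 − 476.1| / 55.9 = 0.4669
Noncentrality parameter: δ = d·√(n/2) = 0.4669 × √(90/2) = 3.1321
One-sided α = 0.05 → critical value z_{0.05} = 1.645.
Power = Φ(δ − 1.645) = Φ(1.487) = 0.9315.
Type II error: β = 1 − power = 1 − 0.9315 = 0.0685.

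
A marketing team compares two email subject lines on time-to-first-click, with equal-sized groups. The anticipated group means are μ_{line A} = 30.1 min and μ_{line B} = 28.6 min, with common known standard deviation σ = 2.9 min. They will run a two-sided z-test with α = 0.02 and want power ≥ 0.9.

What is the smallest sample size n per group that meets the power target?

Standardized effect: d = |μ_{line A} − μ_{line B}| / σ = |30.1 − 28.6| / 2.9 = 0.5172
For power 0.9 need Φ(δ − z_{0.01}) = 0.9, so δ = z_{0.01} + z_{0.10} = 2.326 + 1.282 = 3.608.
(The Φ(−δ − z_{α/2}) term is vanishingly small for δ > 0 and is dropped in the standard sample-size formula.)
δ = d·√(n/2) ⇒ n = 2(δ/d)² = 2 × (3.608 / 0.5172)² = 97.31.
Round up to the next whole unit.

n = 98 per group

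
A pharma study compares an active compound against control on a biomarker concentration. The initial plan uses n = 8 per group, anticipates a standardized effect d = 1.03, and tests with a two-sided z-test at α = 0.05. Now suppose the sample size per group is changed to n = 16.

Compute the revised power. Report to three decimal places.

With n = 16 per group: δ = d·√(n/2) = 1.03 × √(16/2) = 2.9133. Critical value z_{0.025} = 1.960.
Revised power = Φ(δ − 1.960) + Φ(−δ − 1.960) = Φ(0.953) + Φ(-4.873) = 0.8298 + 0.0000 = 0.8298.

Power ≈ 0.830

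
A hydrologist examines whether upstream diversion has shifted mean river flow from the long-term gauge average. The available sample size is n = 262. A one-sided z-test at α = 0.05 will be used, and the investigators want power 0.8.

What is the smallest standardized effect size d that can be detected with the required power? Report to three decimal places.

Required noncentrality: δ = z_{0.05} + z_{0.20} = 1.645 + 0.842 = 2.486.
δ = d·√n ⇒ d = δ/√n = 2.486/√262 = 0.1536.

d ≈ 0.154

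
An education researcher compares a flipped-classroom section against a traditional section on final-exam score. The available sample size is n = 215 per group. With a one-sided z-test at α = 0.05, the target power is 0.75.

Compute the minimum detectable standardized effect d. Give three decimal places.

Need Φ(δ − 1.645) = 0.75, so δ = 1.645 + 0.674 = 2.319.
δ = d·√(n/2) ⇒ d = δ/√(n/2) = 2.319/√(215/2) = 0.2237.

d ≈ 0.224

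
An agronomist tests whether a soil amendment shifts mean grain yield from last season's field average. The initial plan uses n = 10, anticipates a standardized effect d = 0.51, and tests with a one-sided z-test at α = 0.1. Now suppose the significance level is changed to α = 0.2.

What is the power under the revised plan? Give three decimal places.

δ = d·√n = 0.51 × √10 = 1.6128 (unchanged). New critical value: z_{0.2} = 0.842.
Revised power = Φ(δ − 0.842) = Φ(0.771) = 0.7797.

Power ≈ 0.780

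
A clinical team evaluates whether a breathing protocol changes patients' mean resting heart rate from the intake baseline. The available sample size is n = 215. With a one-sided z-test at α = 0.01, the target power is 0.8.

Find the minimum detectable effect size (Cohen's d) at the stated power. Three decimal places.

d ≈ 0.216

Required noncentrality: δ = z_{0.01} + z_{0.20} = 2.326 + 0.842 = 3.168.
δ = d·√n ⇒ d = δ/√n = 3.168/√215 = 0.2161.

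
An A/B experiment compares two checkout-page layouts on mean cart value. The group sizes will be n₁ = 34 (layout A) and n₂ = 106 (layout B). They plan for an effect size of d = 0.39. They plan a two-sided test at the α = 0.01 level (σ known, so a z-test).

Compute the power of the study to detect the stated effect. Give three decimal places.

Noncentrality parameter: λ = d / √(1/n₁ + 1/n₂) = 0.39 / √(1/34 + 1/106) = 1.9788
Critical value for a two-sided test at α = 0.01: z_{α/2} = 2.576.
Power = Φ(λ − 2.576) + Φ(−λ − 2.576) = Φ(-0.597) + Φ(-4.555) = 0.2752 + 0.0000 = 0.2752.

Power ≈ 0.275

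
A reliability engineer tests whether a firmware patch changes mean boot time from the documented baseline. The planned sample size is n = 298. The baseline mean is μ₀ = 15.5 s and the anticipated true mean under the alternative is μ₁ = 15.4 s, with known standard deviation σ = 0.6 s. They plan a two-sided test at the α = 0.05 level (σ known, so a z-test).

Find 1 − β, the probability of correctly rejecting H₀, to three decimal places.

Power ≈ 0.820

Standardized effect: d = |μ₁ − μ₀| / σ = |15.4 − 15.5| / 0.6 = 0.1667
Noncentrality parameter: δ = d·√n = 0.1667 × √298 = 2.8771
Two-sided α = 0.05 → critical value z_{0.025} = 1.960.
Power = Φ(δ − 1.960) + Φ(−δ − 1.960) = Φ(0.917) + Φ(-4.837) = 0.8205 + 0.0000 = 0.8205.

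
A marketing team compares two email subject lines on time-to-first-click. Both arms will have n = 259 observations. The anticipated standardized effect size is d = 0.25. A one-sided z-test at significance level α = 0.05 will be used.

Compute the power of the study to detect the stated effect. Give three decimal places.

Noncentrality parameter: δ = d·√(n/2) = 0.25 × √(259/2) = 2.8450
One-sided α = 0.05 → critical value z_{0.05} = 1.645.
Power = P(Z > 1.645 − δ) = Φ(1.200) = 0.8849.

Power ≈ 0.885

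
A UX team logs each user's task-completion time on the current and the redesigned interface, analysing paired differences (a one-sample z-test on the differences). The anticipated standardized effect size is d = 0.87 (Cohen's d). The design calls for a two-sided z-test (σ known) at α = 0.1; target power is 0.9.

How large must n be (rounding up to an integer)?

Set Φ(δ − 1.645) = 0.9; then δ − 1.645 = Φ⁻¹(0.9) = 1.282, giving δ = 2.926.
(For δ > 0 the lower-tail rejection region contributes negligibly to power, so the one-term inversion is standard.)
δ = d·√n ⇒ n = (δ/d)² = (2.926 / 0.87)² = 11.31.
Rounding up, n = 12.

n = 12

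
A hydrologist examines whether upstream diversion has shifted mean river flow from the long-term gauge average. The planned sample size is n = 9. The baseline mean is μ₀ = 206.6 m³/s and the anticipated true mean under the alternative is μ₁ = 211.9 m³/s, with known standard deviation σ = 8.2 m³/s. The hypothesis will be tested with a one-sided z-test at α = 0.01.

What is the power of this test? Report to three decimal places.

Standardized effect: d = |μ₁ − μ₀| / σ = |211.9 − 206.6| / 8.2 = 0.6463
Noncentrality parameter: λ = d·√n = 0.6463 × √9 = 1.9390
One-sided α = 0.01 → critical value z_{0.01} = 2.326.
Power = P(Z > 2.326 − λ) = Φ(-0.387) = 0.3493.

Power ≈ 0.349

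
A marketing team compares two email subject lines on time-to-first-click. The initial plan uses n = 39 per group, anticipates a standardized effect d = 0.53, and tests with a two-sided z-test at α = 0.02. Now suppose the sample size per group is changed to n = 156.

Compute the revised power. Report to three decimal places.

Power ≈ 0.991

With n = 156 per group: δ = d·√(n/2) = 0.53 × √(156/2) = 4.6808. Critical value z_{0.01} = 2.326.
Revised power = Φ(δ − 2.326) + Φ(−δ − 2.326) = Φ(2.354) + Φ(-7.007) = 0.9907 + 0.0000 = 0.9907.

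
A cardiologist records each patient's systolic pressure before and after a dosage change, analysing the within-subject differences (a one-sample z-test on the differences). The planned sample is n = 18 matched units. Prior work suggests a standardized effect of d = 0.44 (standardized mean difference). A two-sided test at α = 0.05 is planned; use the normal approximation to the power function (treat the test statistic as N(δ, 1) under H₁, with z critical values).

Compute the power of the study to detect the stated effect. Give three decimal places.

Noncentrality parameter: δ = d·√n = 0.44 × √18 = 1.8668
Critical value for a two-sided test at α = 0.05: z_{α/2} = 1.960.
Power = Φ(δ − 1.960) + Φ(−δ − 1.960) = Φ(-0.093) + Φ(-3.827) = 0.4629 + 0.0001 = 0.4629.

Power ≈ 0.463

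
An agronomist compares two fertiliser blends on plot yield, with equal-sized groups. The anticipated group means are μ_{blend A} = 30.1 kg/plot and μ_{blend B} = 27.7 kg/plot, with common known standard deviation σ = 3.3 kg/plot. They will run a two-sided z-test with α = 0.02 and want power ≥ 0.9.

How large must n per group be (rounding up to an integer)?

n = 50 per group

Standardized effect: d = |μ_{blend A} − μ_{blend B}| / σ = |30.1 − 27.7| / 3.3 = 0.7273
For power 0.9 need Φ(δ − z_{0.01}) = 0.9, so δ = z_{0.01} + z_{0.10} = 2.326 + 1.282 = 3.608.
(The Φ(−δ − z_{α/2}) term is vanishingly small for δ > 0 and is dropped in the standard sample-size formula.)
δ = d·√(n/2) ⇒ n = 2(δ/d)² = 2 × (3.608 / 0.7273)² = 49.22.
Rounding up, n = 50 per group.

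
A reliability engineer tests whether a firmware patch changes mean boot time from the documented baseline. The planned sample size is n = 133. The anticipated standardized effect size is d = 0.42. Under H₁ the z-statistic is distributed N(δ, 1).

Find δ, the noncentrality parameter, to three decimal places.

δ = d·√n = 0.42 × √133 = 4.8437

δ ≈ 4.844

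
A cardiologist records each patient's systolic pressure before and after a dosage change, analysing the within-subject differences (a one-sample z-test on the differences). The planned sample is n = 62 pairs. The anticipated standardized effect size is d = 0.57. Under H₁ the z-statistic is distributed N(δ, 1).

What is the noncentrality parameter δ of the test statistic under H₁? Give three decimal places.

δ ≈ 4.488

The noncentrality parameter scales effect size by the design's sample-size factor: δ = d·√n = 0.57 × √62 = 4.4882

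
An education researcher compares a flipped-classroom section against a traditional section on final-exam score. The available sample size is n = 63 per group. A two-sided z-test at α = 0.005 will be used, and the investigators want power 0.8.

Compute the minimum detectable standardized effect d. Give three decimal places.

Need Φ(δ − 2.807) = 0.8, so δ = 2.807 + 0.842 = 3.649.
(Lower-tail contribution to power is negligible for δ > 0.)
δ = d·√(n/2) ⇒ d = δ/√(n/2) = 3.649/√(63/2) = 0.6501.

d ≈ 0.650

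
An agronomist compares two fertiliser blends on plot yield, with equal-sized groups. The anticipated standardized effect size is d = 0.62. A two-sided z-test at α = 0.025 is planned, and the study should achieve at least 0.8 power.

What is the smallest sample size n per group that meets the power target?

n = 50 per group

Set Φ(δ − 2.241) = 0.8; then δ − 2.241 = Φ⁻¹(0.8) = 0.842, giving δ = 3.083.
(Ignoring the negligible lower-tail rejection probability gives the usual closed-form inversion.)
δ = d·√(n/2) ⇒ n = 2(δ/d)² = 2 × (3.083 / 0.62)² = 49.45.
Round up to the next whole unit.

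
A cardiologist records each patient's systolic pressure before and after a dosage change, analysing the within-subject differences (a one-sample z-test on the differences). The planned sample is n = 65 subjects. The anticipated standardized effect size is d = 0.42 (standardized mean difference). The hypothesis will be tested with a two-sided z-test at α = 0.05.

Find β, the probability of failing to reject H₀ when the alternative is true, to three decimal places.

β ≈ 0.077

Noncentrality parameter: δ = d·√n = 0.42 × √65 = 3.3861
Critical value for a two-sided test at α = 0.05: z_{α/2} = 1.960.
Power = Φ(δ − 1.960) + Φ(−δ − 1.960) = Φ(1.426) + Φ(-5.346) = 0.9231 + 0.0000 = 0.9231.
Type II error: β = 1 − power = 1 − 0.9231 = 0.0769.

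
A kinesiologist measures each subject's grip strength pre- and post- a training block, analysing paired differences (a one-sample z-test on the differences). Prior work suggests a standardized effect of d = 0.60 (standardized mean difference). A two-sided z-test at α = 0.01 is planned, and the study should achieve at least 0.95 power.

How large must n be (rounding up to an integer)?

n = 50

Set Φ(δ − 2.576) = 0.95; then δ − 2.576 = Φ⁻¹(0.95) = 1.645, giving δ = 4.221.
(The Φ(−δ − z_{α/2}) term is vanishingly small for δ > 0 and is dropped in the standard sample-size formula.)
δ = d·√n ⇒ n = (δ/d)² = (4.221 / 0.60)² = 49.48.
Round up to the next whole unit.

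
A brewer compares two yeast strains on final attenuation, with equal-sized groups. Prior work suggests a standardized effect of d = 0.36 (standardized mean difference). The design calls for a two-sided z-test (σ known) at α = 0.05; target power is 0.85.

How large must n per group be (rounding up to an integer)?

Set Φ(δ − 1.960) = 0.85; then δ − 1.960 = Φ⁻¹(0.85) = 1.036, giving δ = 2.996.
(For δ > 0 the lower-tail rejection region contributes negligibly to power, so the one-term inversion is standard.)
δ = d·√(n/2) ⇒ n = 2(δ/d)² = 2 × (2.996 / 0.36)² = 138.56.
Round up to the next whole unit.

n = 139 per group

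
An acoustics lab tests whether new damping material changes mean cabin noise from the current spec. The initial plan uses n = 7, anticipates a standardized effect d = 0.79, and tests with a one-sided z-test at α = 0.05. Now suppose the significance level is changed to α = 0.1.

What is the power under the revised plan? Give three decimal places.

Power ≈ 0.791

δ = d·√n = 0.79 × √7 = 2.0901 (unchanged). New critical value: z_{0.1} = 1.282.
Revised power = Φ(δ − 1.282) = Φ(0.809) = 0.7906.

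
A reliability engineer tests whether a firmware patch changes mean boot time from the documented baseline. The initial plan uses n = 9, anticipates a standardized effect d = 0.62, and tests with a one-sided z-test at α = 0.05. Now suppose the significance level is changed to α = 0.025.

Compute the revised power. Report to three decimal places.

Power ≈ 0.460

δ = d·√n = 0.62 × √9 = 1.8600 (unchanged). New critical value: z_{0.025} = 1.960.
Revised power = Φ(δ − 1.960) = Φ(-0.100) = 0.4602.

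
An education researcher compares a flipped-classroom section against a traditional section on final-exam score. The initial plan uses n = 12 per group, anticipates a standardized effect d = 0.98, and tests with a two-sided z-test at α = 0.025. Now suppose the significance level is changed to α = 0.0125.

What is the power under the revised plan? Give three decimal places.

Power ≈ 0.461

δ = d·√(n/2) = 0.98 × √(12/2) = 2.4005 (unchanged). New critical value: z_{0.0063} = 2.498.
Revised power = Φ(δ − 2.498) + Φ(−δ − 2.498) = Φ(-0.097) + Φ(-4.898) = 0.4613 + 0.0000 = 0.4613.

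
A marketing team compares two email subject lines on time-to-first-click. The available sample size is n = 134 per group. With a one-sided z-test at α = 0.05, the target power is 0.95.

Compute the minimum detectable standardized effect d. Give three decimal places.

Required noncentrality: δ = z_{0.05} + z_{0.05} = 1.645 + 1.645 = 3.290.
δ = d·√(n/2) ⇒ d = δ/√(n/2) = 3.290/√(134/2) = 0.4019.

d ≈ 0.402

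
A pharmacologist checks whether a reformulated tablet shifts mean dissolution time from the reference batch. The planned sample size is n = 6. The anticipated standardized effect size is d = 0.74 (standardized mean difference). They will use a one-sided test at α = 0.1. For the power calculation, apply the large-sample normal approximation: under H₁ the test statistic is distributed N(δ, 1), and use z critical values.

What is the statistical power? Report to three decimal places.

Noncentrality parameter: δ = d·√n = 0.74 × √6 = 1.8126
One-sided α = 0.1 → critical value z_{0.1} = 1.282.
Power = Φ(δ − 1.282) = Φ(0.531) = 0.7023.

Power ≈ 0.702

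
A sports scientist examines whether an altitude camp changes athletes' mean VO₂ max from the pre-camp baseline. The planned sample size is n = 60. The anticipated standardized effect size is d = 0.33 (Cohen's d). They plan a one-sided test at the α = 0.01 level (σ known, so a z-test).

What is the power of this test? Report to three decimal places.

Noncentrality parameter: δ = d·√n = 0.33 × √60 = 2.5562
One-sided α = 0.01 → critical value z_{0.01} = 2.326.
Power = Φ(δ − 2.326) = Φ(0.230) = 0.5909.

Power ≈ 0.591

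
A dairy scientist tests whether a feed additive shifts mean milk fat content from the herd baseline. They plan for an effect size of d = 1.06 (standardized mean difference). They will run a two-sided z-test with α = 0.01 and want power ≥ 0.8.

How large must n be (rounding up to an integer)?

For power 0.8 need Φ(δ − z_{0.005}) = 0.8, so δ = z_{0.005} + z_{0.20} = 2.576 + 0.842 = 3.417.
(The Φ(−δ − z_{α/2}) term is vanishingly small for δ > 0 and is dropped in the standard sample-size formula.)
δ = d·√n ⇒ n = (δ/d)² = (3.417 / 1.06)² = 10.39.
Round up to the next whole unit.

n = 11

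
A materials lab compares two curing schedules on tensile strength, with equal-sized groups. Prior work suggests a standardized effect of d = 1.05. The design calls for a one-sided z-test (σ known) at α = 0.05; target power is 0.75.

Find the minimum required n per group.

For power 0.75 need Φ(δ − z_{0.05}) = 0.75, so δ = z_{0.05} + z_{0.25} = 1.645 + 0.674 = 2.319.
δ = d·√(n/2) ⇒ n = 2(δ/d)² = 2 × (2.319 / 1.05)² = 9.76.
Round up to the next whole unit.

n = 10 per group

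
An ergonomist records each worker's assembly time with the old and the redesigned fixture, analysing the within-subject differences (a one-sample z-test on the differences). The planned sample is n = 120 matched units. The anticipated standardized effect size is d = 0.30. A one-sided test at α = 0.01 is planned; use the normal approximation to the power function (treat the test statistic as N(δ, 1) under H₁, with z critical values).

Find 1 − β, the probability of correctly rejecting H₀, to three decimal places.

Power ≈ 0.831

Noncentrality parameter: δ = d·√n = 0.30 × √120 = 3.2863
One-sided α = 0.01 → critical value z_{0.01} = 2.326.
Power = Φ(δ − 2.326) = Φ(0.960) = 0.8315.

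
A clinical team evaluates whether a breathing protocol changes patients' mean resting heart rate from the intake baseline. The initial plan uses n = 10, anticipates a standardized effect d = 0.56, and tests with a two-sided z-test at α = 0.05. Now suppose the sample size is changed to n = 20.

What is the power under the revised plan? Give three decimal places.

Power ≈ 0.707

With n = 20: δ = d·√n = 0.56 × √20 = 2.5044. Critical value z_{0.025} = 1.960.
Revised power = Φ(δ − 1.960) + Φ(−δ − 1.960) = Φ(0.544) + Φ(-4.464) = 0.7069 + 0.0000 = 0.7069.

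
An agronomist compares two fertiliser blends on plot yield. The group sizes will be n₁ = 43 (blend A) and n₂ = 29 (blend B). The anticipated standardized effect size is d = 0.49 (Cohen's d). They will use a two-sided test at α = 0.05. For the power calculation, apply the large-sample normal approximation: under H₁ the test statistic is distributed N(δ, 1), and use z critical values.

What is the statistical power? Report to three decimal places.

Noncentrality parameter: δ = d / √(1/n₁ + 1/n₂) = 0.49 / √(1/43 + 1/29) = 2.0392
Two-sided α = 0.05 → critical value z_{0.025} = 1.960.
Power = Φ(δ − 1.960) + Φ(−δ − 1.960) = Φ(0.079) + Φ(-3.999) = 0.5316 + 0.0000 = 0.5316.

Power ≈ 0.532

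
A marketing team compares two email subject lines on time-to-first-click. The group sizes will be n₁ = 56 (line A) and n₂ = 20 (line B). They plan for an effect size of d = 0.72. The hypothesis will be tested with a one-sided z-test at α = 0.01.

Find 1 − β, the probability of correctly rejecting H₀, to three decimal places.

Noncentrality parameter: δ = d / √(1/n₁ + 1/n₂) = 0.72 / √(1/56 + 1/20) = 2.7640
One-sided α = 0.01 → critical value z_{0.01} = 2.326.
Power = P(Z > 2.326 − δ) = Φ(0.438) = 0.6692.

Power ≈ 0.669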